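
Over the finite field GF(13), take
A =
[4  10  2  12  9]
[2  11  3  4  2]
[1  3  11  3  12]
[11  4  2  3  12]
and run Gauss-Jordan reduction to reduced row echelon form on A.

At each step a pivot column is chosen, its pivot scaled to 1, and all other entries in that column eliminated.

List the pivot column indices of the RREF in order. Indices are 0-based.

pivot columns: 0, 1, 2, 3

step 1: normalize row 0 (÷4) = (1, 9, 7, 3, 12)
  row 1: subtract 2×row0 = (0, 6, 2, 11, 4)
  row 2: subtract 1×row0 = (0, 7, 4, 0, 0)
  row 3: subtract 11×row0 = (0, 9, 3, 9, 10)
step 2: normalize row 1 (÷6) = (0, 1, 9, 4, 5)
  row 0: subtract 9×row1 = (1, 0, 4, 6, 6)
  row 2: subtract 7×row1 = (0, 0, 6, 11, 4)
  row 3: subtract 9×row1 = (0, 0, 0, 12, 4)
step 3: normalize row 2 (÷6) = (0, 0, 1, 4, 5)
  row 0: subtract 4×row2 = (1, 0, 0, 3, 12)
  row 1: subtract 9×row2 = (0, 1, 0, 7, 12)
step 4: normalize row 3 (÷12) = (0, 0, 0, 1, 9)
  row 0: subtract 3×row3 = (1, 0, 0, 0, 11)
  row 1: subtract 7×row3 = (0, 1, 0, 0, 1)
  row 2: subtract 4×row3 = (0, 0, 1, 0, 8)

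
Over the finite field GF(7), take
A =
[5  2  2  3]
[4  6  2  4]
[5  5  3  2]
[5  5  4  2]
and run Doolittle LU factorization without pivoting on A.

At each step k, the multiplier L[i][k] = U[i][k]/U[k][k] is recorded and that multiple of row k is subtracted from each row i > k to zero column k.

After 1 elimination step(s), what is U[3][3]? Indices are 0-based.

U[3][3] = 6

[col 0] pivot 5
  R1 -= 5*R0 → (0, 3, 6, 3)  (L[1][0] := 5)
  R2 -= 1*R0 → (0, 3, 1, 6)  (L[2][0] := 1)
  R3 -= 1*R0 → (0, 3, 2, 6)  (L[3][0] := 1)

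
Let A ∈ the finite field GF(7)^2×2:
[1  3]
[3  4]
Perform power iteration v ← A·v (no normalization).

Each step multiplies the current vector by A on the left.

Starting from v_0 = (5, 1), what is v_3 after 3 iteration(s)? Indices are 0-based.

v_3 = (1, 0)

v_0 = (5, 1).
v_1 = A·v_0 = (1, 5).
v_2 = A·v_1 = (2, 2).
v_3 = A·v_2 = (1, 0).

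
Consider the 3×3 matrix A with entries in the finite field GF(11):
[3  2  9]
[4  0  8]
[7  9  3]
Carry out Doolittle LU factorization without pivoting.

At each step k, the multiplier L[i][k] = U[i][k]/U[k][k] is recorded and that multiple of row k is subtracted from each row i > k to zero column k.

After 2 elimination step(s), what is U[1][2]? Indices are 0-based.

k=0: U[0][0]=3
  eliminate (1,0): mult=5, new row 1: (0, 1, 7); set L[1][0]=5
  eliminate (2,0): mult=6, new row 2: (0, 8, 4); set L[2][0]=6
k=1: U[1][1]=1
  eliminate (2,1): mult=8, new row 2: (0, 0, 3); set L[2][1]=8

U[1][2] = 7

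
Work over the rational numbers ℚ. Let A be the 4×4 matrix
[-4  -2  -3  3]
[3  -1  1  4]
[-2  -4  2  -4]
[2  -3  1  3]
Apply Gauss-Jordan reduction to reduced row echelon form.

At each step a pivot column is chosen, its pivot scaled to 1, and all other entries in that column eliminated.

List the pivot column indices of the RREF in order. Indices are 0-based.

[1] R0 /= -4  ⇒  (1, 1/2, 3/4, -3/4)
     R1 -= 3·R0  ⇒  (0, -5/2, -5/4, 25/4)
     R2 -= -2·R0  ⇒  (0, -3, 7/2, -11/2)
     R3 -= 2·R0  ⇒  (0, -4, -1/2, 9/2)
[2] R1 /= -5/2  ⇒  (0, 1, 1/2, -5/2)
     R0 -= 1/2·R1  ⇒  (1, 0, 1/2, 1/2)
     R2 -= -3·R1  ⇒  (0, 0, 5, -13)
     R3 -= -4·R1  ⇒  (0, 0, 3/2, -11/2)
[3] R2 /= 5  ⇒  (0, 0, 1, -13/5)
     R0 -= 1/2·R2  ⇒  (1, 0, 0, 9/5)
     R1 -= 1/2·R2  ⇒  (0, 1, 0, -6/5)
     R3 -= 3/2·R2  ⇒  (0, 0, 0, -8/5)
[4] R3 /= -8/5  ⇒  (0, 0, 0, 1)
     R0 -= 9/5·R3  ⇒  (1, 0, 0, 0)
     R1 -= -6/5·R3  ⇒  (0, 1, 0, 0)
     R2 -= -13/5·R3  ⇒  (0, 0, 1, 0)

pivot columns: 0, 1, 2, 3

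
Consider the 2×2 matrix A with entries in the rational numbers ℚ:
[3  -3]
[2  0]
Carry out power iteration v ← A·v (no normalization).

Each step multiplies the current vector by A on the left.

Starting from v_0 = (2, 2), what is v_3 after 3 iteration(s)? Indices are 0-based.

v_3 = (-36, -24)

v_0 = (2, 2).
v_1 = A·v_0 = (0, 4).
v_2 = A·v_1 = (-12, 0).
v_3 = A·v_2 = (-36, -24).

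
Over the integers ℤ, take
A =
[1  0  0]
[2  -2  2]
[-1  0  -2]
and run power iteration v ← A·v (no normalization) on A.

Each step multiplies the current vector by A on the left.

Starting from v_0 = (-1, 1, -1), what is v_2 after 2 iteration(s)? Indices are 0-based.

v_0 = (-1, 1, -1).
v_1 = A·v_0 = (-1, -6, 3).
v_2 = A·v_1 = (-1, 16, -5).

v_2 = (-1, 16, -5)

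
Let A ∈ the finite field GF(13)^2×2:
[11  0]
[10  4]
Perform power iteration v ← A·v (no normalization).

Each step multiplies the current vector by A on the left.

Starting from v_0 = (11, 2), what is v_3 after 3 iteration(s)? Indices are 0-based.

v_0 = (11, 2).
v_1 = A·v_0 = (4, 1).
v_2 = A·v_1 = (5, 5).
v_3 = A·v_2 = (3, 5).

v_3 = (3, 5)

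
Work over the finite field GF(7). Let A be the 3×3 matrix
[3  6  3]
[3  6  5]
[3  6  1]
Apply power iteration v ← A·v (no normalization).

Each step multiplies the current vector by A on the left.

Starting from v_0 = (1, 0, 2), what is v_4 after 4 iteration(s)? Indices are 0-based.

v_4 = (2, 3, 1)

v_0 = (1, 0, 2).
v_1 = A·v_0 = (2, 6, 5).
v_2 = A·v_1 = (1, 4, 5).
v_3 = A·v_2 = (0, 3, 4).
v_4 = A·v_3 = (2, 3, 1).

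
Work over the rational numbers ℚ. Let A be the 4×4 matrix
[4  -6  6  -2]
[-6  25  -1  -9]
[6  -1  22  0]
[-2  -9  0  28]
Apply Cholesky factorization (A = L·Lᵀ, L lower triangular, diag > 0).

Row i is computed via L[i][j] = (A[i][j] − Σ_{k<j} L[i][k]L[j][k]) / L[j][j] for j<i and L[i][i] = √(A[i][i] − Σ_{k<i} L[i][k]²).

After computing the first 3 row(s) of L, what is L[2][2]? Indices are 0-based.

Step 1: L[0][0] = √(4) = 2.
  L[1][0] = (-6) / L[0][0] = -3.
Step 2: L[1][1] = √(16) = 4.
  L[2][0] = (6) / L[0][0] = 3.
  L[2][1] = (8) / L[1][1] = 2.
Step 3: L[2][2] = √(9) = 3.

L[2][2] = 3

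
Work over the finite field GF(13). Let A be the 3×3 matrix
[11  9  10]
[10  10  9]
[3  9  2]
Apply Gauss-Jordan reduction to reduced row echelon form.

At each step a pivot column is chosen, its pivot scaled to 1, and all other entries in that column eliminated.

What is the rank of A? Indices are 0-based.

rank = 3

[1] R0 /= 11  ⇒  (1, 2, 8)
     R1 -= 10·R0  ⇒  (0, 3, 7)
     R2 -= 3·R0  ⇒  (0, 3, 4)
[2] R1 /= 3  ⇒  (0, 1, 11)
     R0 -= 2·R1  ⇒  (1, 0, 12)
     R2 -= 3·R1  ⇒  (0, 0, 10)
[3] R2 /= 10  ⇒  (0, 0, 1)
     R0 -= 12·R2  ⇒  (1, 0, 0)
     R1 -= 11·R2  ⇒  (0, 1, 0)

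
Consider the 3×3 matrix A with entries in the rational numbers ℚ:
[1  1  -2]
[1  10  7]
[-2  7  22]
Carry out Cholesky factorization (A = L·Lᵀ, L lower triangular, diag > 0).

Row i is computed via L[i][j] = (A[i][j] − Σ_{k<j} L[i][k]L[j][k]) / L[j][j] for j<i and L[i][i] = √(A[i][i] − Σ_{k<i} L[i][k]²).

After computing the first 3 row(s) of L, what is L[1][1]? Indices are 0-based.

L[1][1] = 3

Step 1: L[0][0] = √(1) = 1.
  L[1][0] = (1) / L[0][0] = 1.
Step 2: L[1][1] = √(9) = 3.
  L[2][0] = (-2) / L[0][0] = -2.
  L[2][1] = (9) / L[1][1] = 3.
Step 3: L[2][2] = √(9) = 3.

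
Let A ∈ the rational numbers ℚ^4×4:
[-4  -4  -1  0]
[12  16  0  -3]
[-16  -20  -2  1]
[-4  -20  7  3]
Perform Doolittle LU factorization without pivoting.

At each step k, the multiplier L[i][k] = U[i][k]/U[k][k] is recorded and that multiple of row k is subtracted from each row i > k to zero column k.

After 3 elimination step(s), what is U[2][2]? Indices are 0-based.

k=0: U[0][0]=-4
  eliminate (1,0): mult=-3, new row 1: (0, 4, -3, -3); set L[1][0]=-3
  eliminate (2,0): mult=4, new row 2: (0, -4, 2, 1); set L[2][0]=4
  eliminate (3,0): mult=1, new row 3: (0, -16, 8, 3); set L[3][0]=1
k=1: U[1][1]=4
  eliminate (2,1): mult=-1, new row 2: (0, 0, -1, -2); set L[2][1]=-1
  eliminate (3,1): mult=-4, new row 3: (0, 0, -4, -9); set L[3][1]=-4
k=2: U[2][2]=-1
  eliminate (3,2): mult=4, new row 3: (0, 0, 0, -1); set L[3][2]=4

U[2][2] = -1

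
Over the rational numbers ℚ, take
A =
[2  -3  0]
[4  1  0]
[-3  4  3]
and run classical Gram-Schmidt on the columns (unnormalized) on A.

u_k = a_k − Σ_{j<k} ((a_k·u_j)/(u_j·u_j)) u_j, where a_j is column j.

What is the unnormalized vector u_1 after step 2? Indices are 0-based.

u_1 = (-59/29, 85/29, 74/29)

Step 1: u_0 = a_0 = (2, 4, -3).
Step 2: u_1 = a_1 − (-14/29)·u_0 = (-59/29, 85/29, 74/29).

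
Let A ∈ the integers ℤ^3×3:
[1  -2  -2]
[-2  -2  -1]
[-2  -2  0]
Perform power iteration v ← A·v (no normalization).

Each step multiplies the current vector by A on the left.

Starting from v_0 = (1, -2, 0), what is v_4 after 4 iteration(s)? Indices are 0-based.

v_4 = (-123, -256, -218)

v_0 = (1, -2, 0).
v_1 = A·v_0 = (5, 2, 2).
v_2 = A·v_1 = (-3, -16, -14).
v_3 = A·v_2 = (57, 52, 38).
v_4 = A·v_3 = (-123, -256, -218).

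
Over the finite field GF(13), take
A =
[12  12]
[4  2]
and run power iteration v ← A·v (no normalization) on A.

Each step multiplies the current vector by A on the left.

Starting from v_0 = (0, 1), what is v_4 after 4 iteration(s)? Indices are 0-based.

v_0 = (0, 1).
v_1 = A·v_0 = (12, 2).
v_2 = A·v_1 = (12, 0).
v_3 = A·v_2 = (1, 9).
v_4 = A·v_3 = (3, 9).

v_4 = (3, 9)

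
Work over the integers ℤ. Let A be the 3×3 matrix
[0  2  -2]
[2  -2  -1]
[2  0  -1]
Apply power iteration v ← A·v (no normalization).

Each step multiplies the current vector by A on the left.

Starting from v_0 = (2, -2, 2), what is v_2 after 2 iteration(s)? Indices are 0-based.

v_0 = (2, -2, 2).
v_1 = A·v_0 = (-8, 6, 2).
v_2 = A·v_1 = (8, -30, -18).

v_2 = (8, -30, -18)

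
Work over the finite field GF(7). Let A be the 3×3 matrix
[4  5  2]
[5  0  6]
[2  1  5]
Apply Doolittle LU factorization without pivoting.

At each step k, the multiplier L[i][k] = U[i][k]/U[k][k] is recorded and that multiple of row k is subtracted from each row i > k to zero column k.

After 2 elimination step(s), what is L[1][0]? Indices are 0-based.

L[1][0] = 3

k=0: U[0][0]=4
  eliminate (1,0): mult=3, new row 1: (0, 6, 0); set L[1][0]=3
  eliminate (2,0): mult=4, new row 2: (0, 2, 4); set L[2][0]=4
k=1: U[1][1]=6
  eliminate (2,1): mult=5, new row 2: (0, 0, 4); set L[2][1]=5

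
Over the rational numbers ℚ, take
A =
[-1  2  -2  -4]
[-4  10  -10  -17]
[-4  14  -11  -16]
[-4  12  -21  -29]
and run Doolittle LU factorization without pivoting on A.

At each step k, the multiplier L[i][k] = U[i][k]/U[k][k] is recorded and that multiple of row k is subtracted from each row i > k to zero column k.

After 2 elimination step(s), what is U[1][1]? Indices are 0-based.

k=0: U[0][0]=-1
  eliminate (1,0): mult=4, new row 1: (0, 2, -2, -1); set L[1][0]=4
  eliminate (2,0): mult=4, new row 2: (0, 6, -3, 0); set L[2][0]=4
  eliminate (3,0): mult=4, new row 3: (0, 4, -13, -13); set L[3][0]=4
k=1: U[1][1]=2
  eliminate (2,1): mult=3, new row 2: (0, 0, 3, 3); set L[2][1]=3
  eliminate (3,1): mult=2, new row 3: (0, 0, -9, -11); set L[3][1]=2

U[1][1] = 2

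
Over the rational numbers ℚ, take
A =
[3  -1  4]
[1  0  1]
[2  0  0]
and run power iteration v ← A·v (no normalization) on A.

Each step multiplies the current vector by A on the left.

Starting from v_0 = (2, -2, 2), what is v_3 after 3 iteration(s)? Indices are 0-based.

v_3 = (288, 92, 120)

v_0 = (2, -2, 2).
v_1 = A·v_0 = (16, 4, 4).
v_2 = A·v_1 = (60, 20, 32).
v_3 = A·v_2 = (288, 92, 120).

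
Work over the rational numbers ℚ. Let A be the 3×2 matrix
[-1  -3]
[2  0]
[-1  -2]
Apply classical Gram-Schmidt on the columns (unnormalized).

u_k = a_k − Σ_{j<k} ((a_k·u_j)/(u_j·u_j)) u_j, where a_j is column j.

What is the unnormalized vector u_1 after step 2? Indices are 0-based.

Step 1: u_0 = a_0 = (-1, 2, -1).
Step 2: u_1 = a_1 − (5/6)·u_0 = (-13/6, -5/3, -7/6).

u_1 = (-13/6, -5/3, -7/6)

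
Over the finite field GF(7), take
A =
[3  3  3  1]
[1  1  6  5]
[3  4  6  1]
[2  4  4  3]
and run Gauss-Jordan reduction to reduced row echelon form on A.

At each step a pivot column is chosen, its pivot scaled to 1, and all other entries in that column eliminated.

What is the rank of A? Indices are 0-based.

[1] R0 /= 3  ⇒  (1, 1, 1, 5)
     R1 -= 1·R0  ⇒  (0, 0, 5, 0)
     R2 -= 3·R0  ⇒  (0, 1, 3, 0)
     R3 -= 2·R0  ⇒  (0, 2, 2, 0)
[2] R1 <-> R2
[2] R1 /= 1  ⇒  (0, 1, 3, 0)
     R0 -= 1·R1  ⇒  (1, 0, 5, 5)
     R3 -= 2·R1  ⇒  (0, 0, 3, 0)
[3] R2 /= 5  ⇒  (0, 0, 1, 0)
     R0 -= 5·R2  ⇒  (1, 0, 0, 5)
     R1 -= 3·R2  ⇒  (0, 1, 0, 0)
     R3 -= 3·R2  ⇒  (0, 0, 0, 0)
column 3 empty below row 3

rank = 3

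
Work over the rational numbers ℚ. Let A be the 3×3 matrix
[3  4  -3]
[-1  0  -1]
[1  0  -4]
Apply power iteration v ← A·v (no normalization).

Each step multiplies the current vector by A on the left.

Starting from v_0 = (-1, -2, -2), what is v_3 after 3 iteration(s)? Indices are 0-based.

v_3 = (19, 57, 108)

v_0 = (-1, -2, -2).
v_1 = A·v_0 = (-5, 3, 7).
v_2 = A·v_1 = (-24, -2, -33).
v_3 = A·v_2 = (19, 57, 108).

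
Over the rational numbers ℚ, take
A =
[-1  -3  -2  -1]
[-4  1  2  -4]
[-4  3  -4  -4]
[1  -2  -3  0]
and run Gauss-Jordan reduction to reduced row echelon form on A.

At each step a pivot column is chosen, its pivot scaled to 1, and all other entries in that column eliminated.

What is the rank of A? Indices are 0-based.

rank = 4

pivot(0,0)=-1: scale R0 → (1, 3, 2, 1)
  clear (1,0): R1 −= (-4)R0 → (0, 13, 10, 0)
  clear (2,0): R2 −= (-4)R0 → (0, 15, 4, 0)
  clear (3,0): R3 −= (1)R0 → (0, -5, -5, -1)
pivot(1,1)=13: scale R1 → (0, 1, 10/13, 0)
  clear (0,1): R0 −= (3)R1 → (1, 0, -4/13, 1)
  clear (2,1): R2 −= (15)R1 → (0, 0, -98/13, 0)
  clear (3,1): R3 −= (-5)R1 → (0, 0, -15/13, -1)
pivot(2,2)=-98/13: scale R2 → (0, 0, 1, 0)
  clear (0,2): R0 −= (-4/13)R2 → (1, 0, 0, 1)
  clear (1,2): R1 −= (10/13)R2 → (0, 1, 0, 0)
  clear (3,2): R3 −= (-15/13)R2 → (0, 0, 0, -1)
pivot(3,3)=-1: scale R3 → (0, 0, 0, 1)
  clear (0,3): R0 −= (1)R3 → (1, 0, 0, 0)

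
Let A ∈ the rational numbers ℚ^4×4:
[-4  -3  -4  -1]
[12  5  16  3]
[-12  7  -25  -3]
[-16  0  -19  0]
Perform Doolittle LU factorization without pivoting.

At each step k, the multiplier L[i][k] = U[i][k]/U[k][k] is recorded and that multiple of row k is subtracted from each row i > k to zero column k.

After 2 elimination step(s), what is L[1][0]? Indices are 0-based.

Step 1: pivot at (0,0) is -4.
  row1 ← row1 − (-3)·row0  ⇒  L[1][0]=-3, U row1=(0, -4, 4, 0)
  row2 ← row2 − (3)·row0  ⇒  L[2][0]=3, U row2=(0, 16, -13, 0)
  row3 ← row3 − (4)·row0  ⇒  L[3][0]=4, U row3=(0, 12, -3, 4)
Step 2: pivot at (1,1) is -4.
  row2 ← row2 − (-4)·row1  ⇒  L[2][1]=-4, U row2=(0, 0, 3, 0)
  row3 ← row3 − (-3)·row1  ⇒  L[3][1]=-3, U row3=(0, 0, 9, 4)

L[1][0] = -3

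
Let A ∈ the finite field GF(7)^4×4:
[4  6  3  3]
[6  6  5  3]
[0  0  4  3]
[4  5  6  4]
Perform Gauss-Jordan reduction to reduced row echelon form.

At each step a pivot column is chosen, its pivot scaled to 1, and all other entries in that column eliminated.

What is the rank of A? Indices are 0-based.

rank = 4

[1] R0 /= 4  ⇒  (1, 5, 6, 6)
     R1 -= 6·R0  ⇒  (0, 4, 4, 2)
     R3 -= 4·R0  ⇒  (0, 6, 3, 1)
[2] R1 /= 4  ⇒  (0, 1, 1, 4)
     R0 -= 5·R1  ⇒  (1, 0, 1, 0)
     R3 -= 6·R1  ⇒  (0, 0, 4, 5)
[3] R2 /= 4  ⇒  (0, 0, 1, 6)
     R0 -= 1·R2  ⇒  (1, 0, 0, 1)
     R1 -= 1·R2  ⇒  (0, 1, 0, 5)
     R3 -= 4·R2  ⇒  (0, 0, 0, 2)
[4] R3 /= 2  ⇒  (0, 0, 0, 1)
     R0 -= 1·R3  ⇒  (1, 0, 0, 0)
     R1 -= 5·R3  ⇒  (0, 1, 0, 0)
     R2 -= 6·R3  ⇒  (0, 0, 1, 0)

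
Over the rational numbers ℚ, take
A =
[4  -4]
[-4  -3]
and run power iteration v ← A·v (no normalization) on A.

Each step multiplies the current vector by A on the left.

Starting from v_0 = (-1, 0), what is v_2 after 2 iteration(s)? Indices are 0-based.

v_2 = (-32, 4)

v_0 = (-1, 0).
v_1 = A·v_0 = (-4, 4).
v_2 = A·v_1 = (-32, 4).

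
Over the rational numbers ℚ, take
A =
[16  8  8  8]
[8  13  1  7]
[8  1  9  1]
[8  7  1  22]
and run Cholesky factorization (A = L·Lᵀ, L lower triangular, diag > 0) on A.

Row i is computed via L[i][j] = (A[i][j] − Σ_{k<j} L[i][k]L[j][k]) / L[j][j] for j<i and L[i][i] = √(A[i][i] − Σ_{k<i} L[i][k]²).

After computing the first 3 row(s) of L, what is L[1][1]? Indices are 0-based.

Step 1: L[0][0] = √(16) = 4.
  L[1][0] = (8) / L[0][0] = 2.
Step 2: L[1][1] = √(9) = 3.
  L[2][0] = (8) / L[0][0] = 2.
  L[2][1] = (-3) / L[1][1] = -1.
Step 3: L[2][2] = √(4) = 2.

L[1][1] = 3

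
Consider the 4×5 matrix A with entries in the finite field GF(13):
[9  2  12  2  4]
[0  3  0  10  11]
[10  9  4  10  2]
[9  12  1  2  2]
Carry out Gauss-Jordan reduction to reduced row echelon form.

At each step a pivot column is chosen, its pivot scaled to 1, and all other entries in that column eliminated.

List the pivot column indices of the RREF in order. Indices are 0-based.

[1] R0 /= 9  ⇒  (1, 6, 10, 6, 12)
     R2 -= 10·R0  ⇒  (0, 1, 8, 2, 12)
     R3 -= 9·R0  ⇒  (0, 10, 2, 0, 11)
[2] R1 /= 3  ⇒  (0, 1, 0, 12, 8)
     R0 -= 6·R1  ⇒  (1, 0, 10, 12, 3)
     R2 -= 1·R1  ⇒  (0, 0, 8, 3, 4)
     R3 -= 10·R1  ⇒  (0, 0, 2, 10, 9)
[3] R2 /= 8  ⇒  (0, 0, 1, 2, 7)
     R0 -= 10·R2  ⇒  (1, 0, 0, 5, 11)
     R3 -= 2·R2  ⇒  (0, 0, 0, 6, 8)
[4] R3 /= 6  ⇒  (0, 0, 0, 1, 10)
     R0 -= 5·R3  ⇒  (1, 0, 0, 0, 0)
     R1 -= 12·R3  ⇒  (0, 1, 0, 0, 5)
     R2 -= 2·R3  ⇒  (0, 0, 1, 0, 0)

pivot columns: 0, 1, 2, 3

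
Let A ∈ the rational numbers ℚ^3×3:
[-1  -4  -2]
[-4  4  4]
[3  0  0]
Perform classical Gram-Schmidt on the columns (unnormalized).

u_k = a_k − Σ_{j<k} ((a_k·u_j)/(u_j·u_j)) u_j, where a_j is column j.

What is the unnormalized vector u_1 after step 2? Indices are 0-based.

u_1 = (-58/13, 28/13, 18/13)

Step 1: u_0 = a_0 = (-1, -4, 3).
Step 2: u_1 = a_1 − (-6/13)·u_0 = (-58/13, 28/13, 18/13).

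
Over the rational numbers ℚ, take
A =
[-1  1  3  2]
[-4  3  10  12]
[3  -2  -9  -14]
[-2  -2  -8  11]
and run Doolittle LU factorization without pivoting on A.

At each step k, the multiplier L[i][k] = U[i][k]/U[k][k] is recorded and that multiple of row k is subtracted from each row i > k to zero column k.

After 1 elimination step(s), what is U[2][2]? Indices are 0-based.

U[2][2] = 0

Step 1: pivot at (0,0) is -1.
  row1 ← row1 − (4)·row0  ⇒  L[1][0]=4, U row1=(0, -1, -2, 4)
  row2 ← row2 − (-3)·row0  ⇒  L[2][0]=-3, U row2=(0, 1, 0, -8)
  row3 ← row3 − (2)·row0  ⇒  L[3][0]=2, U row3=(0, -4, -14, 7)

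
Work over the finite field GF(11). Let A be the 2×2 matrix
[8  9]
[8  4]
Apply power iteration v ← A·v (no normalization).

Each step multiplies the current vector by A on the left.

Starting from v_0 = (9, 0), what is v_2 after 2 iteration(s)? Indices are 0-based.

v_0 = (9, 0).
v_1 = A·v_0 = (6, 6).
v_2 = A·v_1 = (3, 6).

v_2 = (3, 6)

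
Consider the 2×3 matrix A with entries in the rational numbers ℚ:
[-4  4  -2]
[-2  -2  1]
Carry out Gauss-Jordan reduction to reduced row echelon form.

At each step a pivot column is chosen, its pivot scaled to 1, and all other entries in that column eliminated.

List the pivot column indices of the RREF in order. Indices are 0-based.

pivot columns: 0, 1

pivot(0,0)=-4: scale R0 → (1, -1, 1/2)
  clear (1,0): R1 −= (-2)R0 → (0, -4, 2)
pivot(1,1)=-4: scale R1 → (0, 1, -1/2)
  clear (0,1): R0 −= (-1)R1 → (1, 0, 0)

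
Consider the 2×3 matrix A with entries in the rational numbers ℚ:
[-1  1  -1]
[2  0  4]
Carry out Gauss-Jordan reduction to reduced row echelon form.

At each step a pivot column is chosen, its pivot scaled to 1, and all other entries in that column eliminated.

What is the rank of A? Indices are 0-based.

rank = 2

pivot(0,0)=-1: scale R0 → (1, -1, 1)
  clear (1,0): R1 −= (2)R0 → (0, 2, 2)
pivot(1,1)=2: scale R1 → (0, 1, 1)
  clear (0,1): R0 −= (-1)R1 → (1, 0, 2)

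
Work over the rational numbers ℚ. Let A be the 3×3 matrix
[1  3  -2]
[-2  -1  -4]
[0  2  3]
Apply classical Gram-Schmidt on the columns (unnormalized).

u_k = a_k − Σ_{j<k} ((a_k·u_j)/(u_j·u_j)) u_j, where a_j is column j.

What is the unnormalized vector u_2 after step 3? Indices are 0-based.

u_2 = (-124/45, -62/45, 31/9)

Step 1: u_0 = a_0 = (1, -2, 0).
Step 2: u_1 = a_1 − (1)·u_0 = (2, 1, 2).
Step 3: u_2 = a_2 − (6/5)·u_0 − (-2/9)·u_1 = (-124/45, -62/45, 31/9).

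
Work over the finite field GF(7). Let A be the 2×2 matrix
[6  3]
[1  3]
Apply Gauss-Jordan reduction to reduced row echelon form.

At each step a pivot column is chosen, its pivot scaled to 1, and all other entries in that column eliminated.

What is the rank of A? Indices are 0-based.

step 1: normalize row 0 (÷6) = (1, 4)
  row 1: subtract 1×row0 = (0, 6)
step 2: normalize row 1 (÷6) = (0, 1)
  row 0: subtract 4×row1 = (1, 0)

rank = 2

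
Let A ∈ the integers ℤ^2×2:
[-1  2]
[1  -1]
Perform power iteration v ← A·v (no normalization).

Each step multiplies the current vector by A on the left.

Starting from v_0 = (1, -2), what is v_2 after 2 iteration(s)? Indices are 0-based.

v_0 = (1, -2).
v_1 = A·v_0 = (-5, 3).
v_2 = A·v_1 = (11, -8).

v_2 = (11, -8)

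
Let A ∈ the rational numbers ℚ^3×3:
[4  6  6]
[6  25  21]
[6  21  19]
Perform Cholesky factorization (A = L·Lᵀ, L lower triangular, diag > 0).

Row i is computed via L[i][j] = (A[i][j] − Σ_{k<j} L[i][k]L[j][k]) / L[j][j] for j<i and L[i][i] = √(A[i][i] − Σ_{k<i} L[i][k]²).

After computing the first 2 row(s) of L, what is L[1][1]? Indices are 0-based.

Step 1: L[0][0] = √(4) = 2.
  L[1][0] = (6) / L[0][0] = 3.
Step 2: L[1][1] = √(16) = 4.

L[1][1] = 4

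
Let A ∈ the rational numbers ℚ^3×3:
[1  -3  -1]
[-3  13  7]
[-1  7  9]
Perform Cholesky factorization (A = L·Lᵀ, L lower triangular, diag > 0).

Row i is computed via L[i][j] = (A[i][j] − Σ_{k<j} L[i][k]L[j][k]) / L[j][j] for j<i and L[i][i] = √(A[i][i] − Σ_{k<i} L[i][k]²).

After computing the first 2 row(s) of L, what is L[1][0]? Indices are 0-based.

Step 1: L[0][0] = √(1) = 1.
  L[1][0] = (-3) / L[0][0] = -3.
Step 2: L[1][1] = √(4) = 2.

L[1][0] = -3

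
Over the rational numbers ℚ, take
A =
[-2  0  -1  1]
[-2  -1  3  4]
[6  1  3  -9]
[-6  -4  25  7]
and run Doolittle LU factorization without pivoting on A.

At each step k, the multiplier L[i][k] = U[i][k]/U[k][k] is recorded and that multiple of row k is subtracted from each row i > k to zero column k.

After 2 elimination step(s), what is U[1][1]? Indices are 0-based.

U[1][1] = -1

[col 0] pivot -2
  R1 -= 1*R0 → (0, -1, 4, 3)  (L[1][0] := 1)
  R2 -= -3*R0 → (0, 1, 0, -6)  (L[2][0] := -3)
  R3 -= 3*R0 → (0, -4, 28, 4)  (L[3][0] := 3)
[col 1] pivot -1
  R2 -= -1*R1 → (0, 0, 4, -3)  (L[2][1] := -1)
  R3 -= 4*R1 → (0, 0, 12, -8)  (L[3][1] := 4)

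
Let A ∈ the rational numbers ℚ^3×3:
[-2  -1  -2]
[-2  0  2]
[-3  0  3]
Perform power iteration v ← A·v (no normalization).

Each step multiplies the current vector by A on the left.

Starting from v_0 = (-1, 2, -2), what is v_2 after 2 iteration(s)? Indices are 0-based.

v_2 = (0, -14, -21)

v_0 = (-1, 2, -2).
v_1 = A·v_0 = (4, -2, -3).
v_2 = A·v_1 = (0, -14, -21).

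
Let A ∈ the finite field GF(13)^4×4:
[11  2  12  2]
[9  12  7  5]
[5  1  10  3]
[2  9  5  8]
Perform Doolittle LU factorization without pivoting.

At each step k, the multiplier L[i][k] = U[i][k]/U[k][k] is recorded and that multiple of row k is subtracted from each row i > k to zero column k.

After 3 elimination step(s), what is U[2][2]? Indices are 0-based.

U[2][2] = 4

Step 1: pivot at (0,0) is 11.
  row1 ← row1 − (2)·row0  ⇒  L[1][0]=2, U row1=(0, 8, 9, 1)
  row2 ← row2 − (4)·row0  ⇒  L[2][0]=4, U row2=(0, 6, 1, 8)
  row3 ← row3 − (12)·row0  ⇒  L[3][0]=12, U row3=(0, 11, 4, 10)
Step 2: pivot at (1,1) is 8.
  row2 ← row2 − (4)·row1  ⇒  L[2][1]=4, U row2=(0, 0, 4, 4)
  row3 ← row3 − (3)·row1  ⇒  L[3][1]=3, U row3=(0, 0, 3, 7)
Step 3: pivot at (2,2) is 4.
  row3 ← row3 − (4)·row2  ⇒  L[3][2]=4, U row3=(0, 0, 0, 4)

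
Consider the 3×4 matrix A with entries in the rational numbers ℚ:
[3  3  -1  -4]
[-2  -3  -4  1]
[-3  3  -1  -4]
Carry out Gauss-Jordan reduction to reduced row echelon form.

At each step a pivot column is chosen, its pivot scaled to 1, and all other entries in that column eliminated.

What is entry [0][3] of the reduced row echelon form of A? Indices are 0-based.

pivot(0,0)=3: scale R0 → (1, 1, -1/3, -4/3)
  clear (1,0): R1 −= (-2)R0 → (0, -1, -14/3, -5/3)
  clear (2,0): R2 −= (-3)R0 → (0, 6, -2, -8)
pivot(1,1)=-1: scale R1 → (0, 1, 14/3, 5/3)
  clear (0,1): R0 −= (1)R1 → (1, 0, -5, -3)
  clear (2,1): R2 −= (6)R1 → (0, 0, -30, -18)
pivot(2,2)=-30: scale R2 → (0, 0, 1, 3/5)
  clear (0,2): R0 −= (-5)R2 → (1, 0, 0, 0)
  clear (1,2): R1 −= (14/3)R2 → (0, 1, 0, -17/15)

M[0][3] = 0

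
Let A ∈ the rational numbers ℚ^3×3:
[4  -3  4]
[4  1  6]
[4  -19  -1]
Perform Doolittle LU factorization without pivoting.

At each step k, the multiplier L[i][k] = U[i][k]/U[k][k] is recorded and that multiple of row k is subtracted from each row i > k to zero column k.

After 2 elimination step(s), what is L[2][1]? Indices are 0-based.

[col 0] pivot 4
  R1 -= 1*R0 → (0, 4, 2)  (L[1][0] := 1)
  R2 -= 1*R0 → (0, -16, -5)  (L[2][0] := 1)
[col 1] pivot 4
  R2 -= -4*R1 → (0, 0, 3)  (L[2][1] := -4)

L[2][1] = -4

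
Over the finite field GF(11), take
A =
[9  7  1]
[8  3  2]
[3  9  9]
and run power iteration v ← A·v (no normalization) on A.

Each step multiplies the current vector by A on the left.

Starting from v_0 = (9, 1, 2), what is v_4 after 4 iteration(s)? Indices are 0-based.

v_4 = (3, 0, 8)

v_0 = (9, 1, 2).
v_1 = A·v_0 = (2, 2, 10).
v_2 = A·v_1 = (9, 9, 4).
v_3 = A·v_2 = (5, 8, 1).
v_4 = A·v_3 = (3, 0, 8).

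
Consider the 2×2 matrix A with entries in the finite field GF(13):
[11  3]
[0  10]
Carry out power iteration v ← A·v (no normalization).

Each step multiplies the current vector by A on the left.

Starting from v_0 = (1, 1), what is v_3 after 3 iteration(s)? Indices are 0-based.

v_0 = (1, 1).
v_1 = A·v_0 = (1, 10).
v_2 = A·v_1 = (2, 9).
v_3 = A·v_2 = (10, 12).

v_3 = (10, 12)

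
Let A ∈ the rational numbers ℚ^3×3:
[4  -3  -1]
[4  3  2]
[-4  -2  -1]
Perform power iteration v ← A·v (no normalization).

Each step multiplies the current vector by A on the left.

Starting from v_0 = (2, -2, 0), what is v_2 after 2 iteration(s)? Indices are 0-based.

v_0 = (2, -2, 0).
v_1 = A·v_0 = (14, 2, -4).
v_2 = A·v_1 = (54, 54, -56).

v_2 = (54, 54, -56)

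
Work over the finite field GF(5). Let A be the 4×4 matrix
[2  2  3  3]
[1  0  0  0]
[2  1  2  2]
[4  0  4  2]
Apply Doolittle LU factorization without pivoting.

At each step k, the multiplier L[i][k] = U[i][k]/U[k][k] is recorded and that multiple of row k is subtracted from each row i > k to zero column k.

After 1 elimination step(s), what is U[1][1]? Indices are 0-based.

U[1][1] = 4

Step 1: pivot at (0,0) is 2.
  row1 ← row1 − (3)·row0  ⇒  L[1][0]=3, U row1=(0, 4, 1, 1)
  row2 ← row2 − (1)·row0  ⇒  L[2][0]=1, U row2=(0, 4, 4, 4)
  row3 ← row3 − (2)·row0  ⇒  L[3][0]=2, U row3=(0, 1, 3, 1)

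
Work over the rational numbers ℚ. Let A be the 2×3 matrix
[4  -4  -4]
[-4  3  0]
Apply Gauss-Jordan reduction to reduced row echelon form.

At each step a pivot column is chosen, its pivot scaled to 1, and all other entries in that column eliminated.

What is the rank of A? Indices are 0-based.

pivot(0,0)=4: scale R0 → (1, -1, -1)
  clear (1,0): R1 −= (-4)R0 → (0, -1, -4)
pivot(1,1)=-1: scale R1 → (0, 1, 4)
  clear (0,1): R0 −= (-1)R1 → (1, 0, 3)

rank = 2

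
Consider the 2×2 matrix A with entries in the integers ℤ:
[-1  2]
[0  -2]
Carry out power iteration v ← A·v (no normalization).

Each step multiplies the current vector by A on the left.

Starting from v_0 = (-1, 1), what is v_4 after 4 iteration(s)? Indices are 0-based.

v_0 = (-1, 1).
v_1 = A·v_0 = (3, -2).
v_2 = A·v_1 = (-7, 4).
v_3 = A·v_2 = (15, -8).
v_4 = A·v_3 = (-31, 16).

v_4 = (-31, 16)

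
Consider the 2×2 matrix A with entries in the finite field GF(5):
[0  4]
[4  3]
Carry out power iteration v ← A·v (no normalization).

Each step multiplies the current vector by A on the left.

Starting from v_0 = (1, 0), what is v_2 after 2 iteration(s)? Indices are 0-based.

v_0 = (1, 0).
v_1 = A·v_0 = (0, 4).
v_2 = A·v_1 = (1, 2).

v_2 = (1, 2)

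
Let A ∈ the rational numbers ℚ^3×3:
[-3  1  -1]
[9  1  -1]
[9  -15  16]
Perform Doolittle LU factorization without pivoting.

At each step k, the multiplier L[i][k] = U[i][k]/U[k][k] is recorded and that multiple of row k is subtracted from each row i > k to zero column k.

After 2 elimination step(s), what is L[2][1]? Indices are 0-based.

L[2][1] = -3

[col 0] pivot -3
  R1 -= -3*R0 → (0, 4, -4)  (L[1][0] := -3)
  R2 -= -3*R0 → (0, -12, 13)  (L[2][0] := -3)
[col 1] pivot 4
  R2 -= -3*R1 → (0, 0, 1)  (L[2][1] := -3)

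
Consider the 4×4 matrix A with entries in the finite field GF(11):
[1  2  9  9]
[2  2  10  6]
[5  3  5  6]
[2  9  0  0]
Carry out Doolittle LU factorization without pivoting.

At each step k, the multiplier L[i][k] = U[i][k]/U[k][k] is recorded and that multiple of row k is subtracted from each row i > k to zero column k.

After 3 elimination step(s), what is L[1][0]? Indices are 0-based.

k=0: U[0][0]=1
  eliminate (1,0): mult=2, new row 1: (0, 9, 3, 10); set L[1][0]=2
  eliminate (2,0): mult=5, new row 2: (0, 4, 4, 5); set L[2][0]=5
  eliminate (3,0): mult=2, new row 3: (0, 5, 4, 4); set L[3][0]=2
k=1: U[1][1]=9
  eliminate (2,1): mult=9, new row 2: (0, 0, 10, 3); set L[2][1]=9
  eliminate (3,1): mult=3, new row 3: (0, 0, 6, 7); set L[3][1]=3
k=2: U[2][2]=10
  eliminate (3,2): mult=5, new row 3: (0, 0, 0, 3); set L[3][2]=5

L[1][0] = 2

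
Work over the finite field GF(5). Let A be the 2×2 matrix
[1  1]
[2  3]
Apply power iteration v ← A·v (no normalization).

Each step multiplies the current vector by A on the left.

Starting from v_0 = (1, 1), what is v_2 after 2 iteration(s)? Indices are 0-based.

v_0 = (1, 1).
v_1 = A·v_0 = (2, 0).
v_2 = A·v_1 = (2, 4).

v_2 = (2, 4)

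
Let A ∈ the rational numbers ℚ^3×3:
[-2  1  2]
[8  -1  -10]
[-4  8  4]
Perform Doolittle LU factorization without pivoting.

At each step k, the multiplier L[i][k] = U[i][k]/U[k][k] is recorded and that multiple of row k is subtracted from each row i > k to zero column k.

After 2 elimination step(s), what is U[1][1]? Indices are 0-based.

U[1][1] = 3

k=0: U[0][0]=-2
  eliminate (1,0): mult=-4, new row 1: (0, 3, -2); set L[1][0]=-4
  eliminate (2,0): mult=2, new row 2: (0, 6, 0); set L[2][0]=2
k=1: U[1][1]=3
  eliminate (2,1): mult=2, new row 2: (0, 0, 4); set L[2][1]=2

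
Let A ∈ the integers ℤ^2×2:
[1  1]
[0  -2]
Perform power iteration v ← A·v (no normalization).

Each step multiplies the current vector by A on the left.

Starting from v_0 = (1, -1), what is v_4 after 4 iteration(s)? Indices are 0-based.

v_4 = (6, -16)

v_0 = (1, -1).
v_1 = A·v_0 = (0, 2).
v_2 = A·v_1 = (2, -4).
v_3 = A·v_2 = (-2, 8).
v_4 = A·v_3 = (6, -16).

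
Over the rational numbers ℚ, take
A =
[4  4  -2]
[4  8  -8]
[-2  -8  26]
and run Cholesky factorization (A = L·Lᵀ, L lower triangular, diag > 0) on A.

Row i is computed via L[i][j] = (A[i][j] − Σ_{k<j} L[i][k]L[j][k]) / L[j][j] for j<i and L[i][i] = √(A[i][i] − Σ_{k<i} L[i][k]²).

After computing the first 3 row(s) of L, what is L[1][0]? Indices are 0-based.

Step 1: L[0][0] = √(4) = 2.
  L[1][0] = (4) / L[0][0] = 2.
Step 2: L[1][1] = √(4) = 2.
  L[2][0] = (-2) / L[0][0] = -1.
  L[2][1] = (-6) / L[1][1] = -3.
Step 3: L[2][2] = √(16) = 4.

L[1][0] = 2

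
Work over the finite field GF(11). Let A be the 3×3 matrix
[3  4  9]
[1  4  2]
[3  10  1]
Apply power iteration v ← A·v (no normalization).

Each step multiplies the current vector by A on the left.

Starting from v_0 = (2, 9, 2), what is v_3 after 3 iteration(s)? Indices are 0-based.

v_0 = (2, 9, 2).
v_1 = A·v_0 = (5, 9, 10).
v_2 = A·v_1 = (9, 6, 5).
v_3 = A·v_2 = (8, 10, 4).

v_3 = (8, 10, 4)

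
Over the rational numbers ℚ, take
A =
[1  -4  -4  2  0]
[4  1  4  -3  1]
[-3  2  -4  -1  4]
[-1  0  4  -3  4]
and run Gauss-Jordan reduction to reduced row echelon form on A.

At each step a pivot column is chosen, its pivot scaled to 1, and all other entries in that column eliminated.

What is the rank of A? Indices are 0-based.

rank = 4

step 1: normalize row 0 (÷1) = (1, -4, -4, 2, 0)
  row 1: subtract 4×row0 = (0, 17, 20, -11, 1)
  row 2: subtract -3×row0 = (0, -10, -16, 5, 4)
  row 3: subtract -1×row0 = (0, -4, 0, -1, 4)
step 2: normalize row 1 (÷17) = (0, 1, 20/17, -11/17, 1/17)
  row 0: subtract -4×row1 = (1, 0, 12/17, -10/17, 4/17)
  row 2: subtract -10×row1 = (0, 0, -72/17, -25/17, 78/17)
  row 3: subtract -4×row1 = (0, 0, 80/17, -61/17, 72/17)
step 3: normalize row 2 (÷-72/17) = (0, 0, 1, 25/72, -13/12)
  row 0: subtract 12/17×row2 = (1, 0, 0, -5/6, 1)
  row 1: subtract 20/17×row2 = (0, 1, 0, -19/18, 4/3)
  row 3: subtract 80/17×row2 = (0, 0, 0, -47/9, 28/3)
step 4: normalize row 3 (÷-47/9) = (0, 0, 0, 1, -84/47)
  row 0: subtract -5/6×row3 = (1, 0, 0, 0, -23/47)
  row 1: subtract -19/18×row3 = (0, 1, 0, 0, -26/47)
  row 2: subtract 25/72×row3 = (0, 0, 1, 0, -87/188)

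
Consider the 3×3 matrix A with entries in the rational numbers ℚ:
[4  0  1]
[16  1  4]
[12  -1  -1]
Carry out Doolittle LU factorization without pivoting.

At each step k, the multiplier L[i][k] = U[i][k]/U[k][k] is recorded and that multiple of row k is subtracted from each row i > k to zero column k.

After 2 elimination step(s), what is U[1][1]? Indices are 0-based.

[col 0] pivot 4
  R1 -= 4*R0 → (0, 1, 0)  (L[1][0] := 4)
  R2 -= 3*R0 → (0, -1, -4)  (L[2][0] := 3)
[col 1] pivot 1
  R2 -= -1*R1 → (0, 0, -4)  (L[2][1] := -1)

U[1][1] = 1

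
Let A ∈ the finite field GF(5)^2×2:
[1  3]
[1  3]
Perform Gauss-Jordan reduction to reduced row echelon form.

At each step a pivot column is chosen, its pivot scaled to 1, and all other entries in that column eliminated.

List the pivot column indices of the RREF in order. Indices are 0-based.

step 1: normalize row 0 (÷1) = (1, 3)
  row 1: subtract 1×row0 = (0, 0)
skip col 1 (zero from row 1)

pivot columns: 0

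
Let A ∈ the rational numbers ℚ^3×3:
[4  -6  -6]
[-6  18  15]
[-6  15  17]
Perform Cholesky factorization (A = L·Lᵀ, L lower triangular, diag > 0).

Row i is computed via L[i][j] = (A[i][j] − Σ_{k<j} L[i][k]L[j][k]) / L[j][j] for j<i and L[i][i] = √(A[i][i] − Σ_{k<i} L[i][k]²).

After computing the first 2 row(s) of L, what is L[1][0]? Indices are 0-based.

L[1][0] = -3

Step 1: L[0][0] = √(4) = 2.
  L[1][0] = (-6) / L[0][0] = -3.
Step 2: L[1][1] = √(9) = 3.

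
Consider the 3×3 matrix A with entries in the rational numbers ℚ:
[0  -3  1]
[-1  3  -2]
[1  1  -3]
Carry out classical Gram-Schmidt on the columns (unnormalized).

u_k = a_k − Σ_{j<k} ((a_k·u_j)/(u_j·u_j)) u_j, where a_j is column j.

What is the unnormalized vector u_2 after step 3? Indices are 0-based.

Step 1: u_0 = a_0 = (0, -1, 1).
Step 2: u_1 = a_1 − (-1)·u_0 = (-3, 2, 2).
Step 3: u_2 = a_2 − (-1/2)·u_0 − (-13/17)·u_1 = (-22/17, -33/34, -33/34).

u_2 = (-22/17, -33/34, -33/34)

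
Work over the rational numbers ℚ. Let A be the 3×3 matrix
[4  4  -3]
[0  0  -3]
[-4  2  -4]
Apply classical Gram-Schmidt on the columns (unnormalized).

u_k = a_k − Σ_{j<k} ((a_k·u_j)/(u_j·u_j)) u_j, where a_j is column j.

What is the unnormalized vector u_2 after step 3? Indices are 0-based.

u_2 = (0, -3, 0)

Step 1: u_0 = a_0 = (4, 0, -4).
Step 2: u_1 = a_1 − (1/4)·u_0 = (3, 0, 3).
Step 3: u_2 = a_2 − (1/8)·u_0 − (-7/6)·u_1 = (0, -3, 0).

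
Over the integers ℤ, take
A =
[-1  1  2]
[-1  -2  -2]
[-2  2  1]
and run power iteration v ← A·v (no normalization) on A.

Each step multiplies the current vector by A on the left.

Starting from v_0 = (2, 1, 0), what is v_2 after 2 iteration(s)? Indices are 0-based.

v_0 = (2, 1, 0).
v_1 = A·v_0 = (-1, -4, -2).
v_2 = A·v_1 = (-7, 13, -8).

v_2 = (-7, 13, -8)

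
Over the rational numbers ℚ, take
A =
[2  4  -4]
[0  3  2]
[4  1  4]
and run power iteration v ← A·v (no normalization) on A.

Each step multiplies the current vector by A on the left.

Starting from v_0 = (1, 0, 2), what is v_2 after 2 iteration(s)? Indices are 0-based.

v_0 = (1, 0, 2).
v_1 = A·v_0 = (-6, 4, 12).
v_2 = A·v_1 = (-44, 36, 28).

v_2 = (-44, 36, 28)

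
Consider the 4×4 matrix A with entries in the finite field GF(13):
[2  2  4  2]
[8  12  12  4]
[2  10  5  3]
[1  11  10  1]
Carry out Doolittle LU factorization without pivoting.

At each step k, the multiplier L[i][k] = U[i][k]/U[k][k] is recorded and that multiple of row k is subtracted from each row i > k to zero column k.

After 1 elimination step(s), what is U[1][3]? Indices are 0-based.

Step 1: pivot at (0,0) is 2.
  row1 ← row1 − (4)·row0  ⇒  L[1][0]=4, U row1=(0, 4, 9, 9)
  row2 ← row2 − (1)·row0  ⇒  L[2][0]=1, U row2=(0, 8, 1, 1)
  row3 ← row3 − (7)·row0  ⇒  L[3][0]=7, U row3=(0, 10, 8, 0)

U[1][3] = 9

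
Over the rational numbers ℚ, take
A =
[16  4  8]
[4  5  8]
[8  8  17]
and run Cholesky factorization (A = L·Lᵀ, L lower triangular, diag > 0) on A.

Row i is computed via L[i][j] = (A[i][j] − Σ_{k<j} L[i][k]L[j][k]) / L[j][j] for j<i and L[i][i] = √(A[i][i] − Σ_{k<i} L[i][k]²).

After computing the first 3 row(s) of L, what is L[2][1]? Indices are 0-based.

L[2][1] = 3

Step 1: L[0][0] = √(16) = 4.
  L[1][0] = (4) / L[0][0] = 1.
Step 2: L[1][1] = √(4) = 2.
  L[2][0] = (8) / L[0][0] = 2.
  L[2][1] = (6) / L[1][1] = 3.
Step 3: L[2][2] = √(4) = 2.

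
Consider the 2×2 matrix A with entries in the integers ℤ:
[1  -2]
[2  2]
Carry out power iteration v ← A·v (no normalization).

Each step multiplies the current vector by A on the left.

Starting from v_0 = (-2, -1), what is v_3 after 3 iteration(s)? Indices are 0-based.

v_0 = (-2, -1).
v_1 = A·v_0 = (0, -6).
v_2 = A·v_1 = (12, -12).
v_3 = A·v_2 = (36, 0).

v_3 = (36, 0)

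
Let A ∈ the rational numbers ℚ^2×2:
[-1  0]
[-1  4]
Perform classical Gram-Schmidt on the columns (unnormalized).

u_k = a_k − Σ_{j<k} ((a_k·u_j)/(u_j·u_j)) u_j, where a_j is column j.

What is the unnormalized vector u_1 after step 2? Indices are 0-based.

Step 1: u_0 = a_0 = (-1, -1).
Step 2: u_1 = a_1 − (-2)·u_0 = (-2, 2).

u_1 = (-2, 2)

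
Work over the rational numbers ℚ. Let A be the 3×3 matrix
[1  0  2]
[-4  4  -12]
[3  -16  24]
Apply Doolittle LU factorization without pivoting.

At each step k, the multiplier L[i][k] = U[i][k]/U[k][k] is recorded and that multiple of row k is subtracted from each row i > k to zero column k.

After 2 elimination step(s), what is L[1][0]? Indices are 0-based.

L[1][0] = -4

k=0: U[0][0]=1
  eliminate (1,0): mult=-4, new row 1: (0, 4, -4); set L[1][0]=-4
  eliminate (2,0): mult=3, new row 2: (0, -16, 18); set L[2][0]=3
k=1: U[1][1]=4
  eliminate (2,1): mult=-4, new row 2: (0, 0, 2); set L[2][1]=-4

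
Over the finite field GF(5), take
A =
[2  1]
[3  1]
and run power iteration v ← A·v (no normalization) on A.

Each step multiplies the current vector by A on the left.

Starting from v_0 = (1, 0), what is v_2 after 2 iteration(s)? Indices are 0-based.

v_0 = (1, 0).
v_1 = A·v_0 = (2, 3).
v_2 = A·v_1 = (2, 4).

v_2 = (2, 4)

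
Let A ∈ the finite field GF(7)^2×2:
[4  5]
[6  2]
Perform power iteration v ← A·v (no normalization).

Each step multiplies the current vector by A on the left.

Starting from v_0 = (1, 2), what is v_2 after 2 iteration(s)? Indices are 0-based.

v_2 = (1, 6)

v_0 = (1, 2).
v_1 = A·v_0 = (0, 3).
v_2 = A·v_1 = (1, 6).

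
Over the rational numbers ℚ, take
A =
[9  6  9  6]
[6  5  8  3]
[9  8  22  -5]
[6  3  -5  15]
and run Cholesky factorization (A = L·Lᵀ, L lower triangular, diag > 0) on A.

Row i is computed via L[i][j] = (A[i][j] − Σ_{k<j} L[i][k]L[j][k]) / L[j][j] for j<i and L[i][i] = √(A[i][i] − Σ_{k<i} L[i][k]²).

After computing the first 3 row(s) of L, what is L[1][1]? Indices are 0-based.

Step 1: L[0][0] = √(9) = 3.
  L[1][0] = (6) / L[0][0] = 2.
Step 2: L[1][1] = √(1) = 1.
  L[2][0] = (9) / L[0][0] = 3.
  L[2][1] = (2) / L[1][1] = 2.
Step 3: L[2][2] = √(9) = 3.

L[1][1] = 1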